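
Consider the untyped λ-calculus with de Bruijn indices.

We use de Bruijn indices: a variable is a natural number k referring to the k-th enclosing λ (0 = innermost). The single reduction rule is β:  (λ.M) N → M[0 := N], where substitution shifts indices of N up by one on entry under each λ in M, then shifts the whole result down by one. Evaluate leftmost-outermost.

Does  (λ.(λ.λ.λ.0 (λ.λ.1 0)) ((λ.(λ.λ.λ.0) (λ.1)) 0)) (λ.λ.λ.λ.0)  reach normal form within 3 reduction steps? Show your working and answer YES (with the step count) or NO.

  start: (λ.(λ.λ.λ.0 (λ.λ.1 0)) ((λ.(λ.λ.λ.0) (λ.1)) 0)) (λ.λ.λ.λ.0)
  step 1: (λ.λ.λ.0 (λ.λ.1 0)) ((λ.(λ.λ.λ.0) (λ.1)) (λ.λ.λ.λ.0))
  step 2: λ.λ.0 (λ.λ.1 0)

Answer: YES — reaches normal form λ.λ.0 (λ.λ.1 0) in 2 ≤ 3 steps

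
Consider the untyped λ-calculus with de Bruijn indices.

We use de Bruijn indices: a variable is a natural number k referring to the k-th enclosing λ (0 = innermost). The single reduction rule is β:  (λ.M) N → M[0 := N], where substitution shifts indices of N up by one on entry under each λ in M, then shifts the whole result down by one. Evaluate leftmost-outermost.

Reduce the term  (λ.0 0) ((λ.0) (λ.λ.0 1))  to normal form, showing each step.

  start: (λ.0 0) ((λ.0) (λ.λ.0 1))
  step 1: (λ.0) (λ.λ.0 1) ((λ.0) (λ.λ.0 1))
  step 2: (λ.λ.0 1) ((λ.0) (λ.λ.0 1))
  step 3: λ.0 ((λ.0) (λ.λ.0 1))
  step 4: λ.0 (λ.λ.0 1)

Answer: normal form = λ.0 (λ.λ.0 1)  (in 4 steps)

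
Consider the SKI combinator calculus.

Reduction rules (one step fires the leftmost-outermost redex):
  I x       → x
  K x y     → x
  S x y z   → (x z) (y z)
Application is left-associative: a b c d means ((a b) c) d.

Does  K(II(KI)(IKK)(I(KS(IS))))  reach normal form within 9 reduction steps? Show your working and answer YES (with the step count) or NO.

  start: K(II(KI)(IKK)(I(KS(IS))))
  →1  K(I(KI)(IKK)(I(KS(IS))))
  →2  K(KI(IKK)(I(KS(IS))))
  →3  K(I(I(KS(IS))))
  →4  K(I(KS(IS)))
  →5  K(KS(IS))
  →6  KS

Answer: YES — reaches normal form KS in 6 ≤ 9 steps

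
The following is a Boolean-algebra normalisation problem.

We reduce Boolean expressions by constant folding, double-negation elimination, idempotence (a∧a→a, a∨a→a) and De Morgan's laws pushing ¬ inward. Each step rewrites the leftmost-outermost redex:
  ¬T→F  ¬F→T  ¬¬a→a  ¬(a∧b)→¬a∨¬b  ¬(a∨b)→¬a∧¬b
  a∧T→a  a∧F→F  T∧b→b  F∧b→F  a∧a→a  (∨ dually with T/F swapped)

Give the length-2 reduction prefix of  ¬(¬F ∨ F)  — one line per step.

  start: ¬(¬F ∨ F)
  →1  ¬¬F ∧ ¬F
  →2  F ∧ ¬F

Answer: after 2 steps: F ∧ ¬F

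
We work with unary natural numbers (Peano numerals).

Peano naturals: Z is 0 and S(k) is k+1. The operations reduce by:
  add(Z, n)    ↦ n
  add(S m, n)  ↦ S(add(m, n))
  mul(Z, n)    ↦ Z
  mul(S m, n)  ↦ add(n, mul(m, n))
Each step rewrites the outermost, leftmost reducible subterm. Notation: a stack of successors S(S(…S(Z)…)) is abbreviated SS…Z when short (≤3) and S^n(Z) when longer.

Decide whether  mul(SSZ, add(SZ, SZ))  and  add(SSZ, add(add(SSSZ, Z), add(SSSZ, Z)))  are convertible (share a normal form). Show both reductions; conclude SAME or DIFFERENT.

Term A:
  start: mul(SSZ, add(SZ, SZ))
  step 1: add(add(SZ, SZ), mul(SZ, add(SZ, SZ)))
  step 2: add(S(add(Z, SZ)), mul(SZ, add(SZ, SZ)))
  step 3: S(add(add(Z, SZ), mul(SZ, add(SZ, SZ))))
  step 4: S(add(SZ, mul(SZ, add(SZ, SZ))))
  step 5: S(S(add(Z, mul(SZ, add(SZ, SZ)))))
  step 6: S(S(mul(SZ, add(SZ, SZ))))
  step 7: S(S(add(add(SZ, SZ), mul(Z, add(SZ, SZ)))))
  step 8: S(S(add(S(add(Z, SZ)), mul(Z, add(SZ, SZ)))))
  step 9: S(S(S(add(add(Z, SZ), mul(Z, add(SZ, SZ))))))
  step 10: S(S(S(add(SZ, mul(Z, add(SZ, SZ))))))
  step 11: S(S(S(S(add(Z, mul(Z, add(SZ, SZ)))))))
  step 12: S(S(S(S(mul(Z, add(SZ, SZ))))))
  step 13: S^4(Z)

Term B:
  start: add(SSZ, add(add(SSSZ, Z), add(SSSZ, Z)))
  step 1: S(add(SZ, add(add(SSSZ, Z), add(SSSZ, Z))))
  step 2: S(S(add(Z, add(add(SSSZ, Z), add(SSSZ, Z)))))
  step 3: S(S(add(add(SSSZ, Z), add(SSSZ, Z))))
  step 4: S(S(add(S(add(SSZ, Z)), add(SSSZ, Z))))
  step 5: S(S(S(add(add(SSZ, Z), add(SSSZ, Z)))))
  step 6: S(S(S(add(S(add(SZ, Z)), add(SSSZ, Z)))))
  step 7: S(S(S(S(add(add(SZ, Z), add(SSSZ, Z))))))
  step 8: S(S(S(S(add(S(add(Z, Z)), add(SSSZ, Z))))))
  step 9: S(S(S(S(S(add(add(Z, Z), add(SSSZ, Z)))))))
  step 10: S(S(S(S(S(add(Z, add(SSSZ, Z)))))))
  step 11: S(S(S(S(S(add(SSSZ, Z))))))
  step 12: S(S(S(S(S(S(add(SSZ, Z)))))))
  step 13: S(S(S(S(S(S(S(add(SZ, Z))))))))
  step 14: S(S(S(S(S(S(S(S(add(Z, Z)))))))))
  step 15: S^8(Z)

Answer: DIFFERENT — A ⇓ S^4(Z), B ⇓ S^8(Z)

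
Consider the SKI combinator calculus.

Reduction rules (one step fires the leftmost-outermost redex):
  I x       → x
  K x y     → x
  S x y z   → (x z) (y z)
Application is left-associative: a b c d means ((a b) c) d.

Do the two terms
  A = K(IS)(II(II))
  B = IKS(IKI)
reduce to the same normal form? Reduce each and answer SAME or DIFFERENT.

Term A:
  start: K(IS)(II(II))
  →1  IS
  →2  S

Term B:
  start: IKS(IKI)
  →1  KS(IKI)
  →2  S

Answer: SAME — A ⇓ S, B ⇓ S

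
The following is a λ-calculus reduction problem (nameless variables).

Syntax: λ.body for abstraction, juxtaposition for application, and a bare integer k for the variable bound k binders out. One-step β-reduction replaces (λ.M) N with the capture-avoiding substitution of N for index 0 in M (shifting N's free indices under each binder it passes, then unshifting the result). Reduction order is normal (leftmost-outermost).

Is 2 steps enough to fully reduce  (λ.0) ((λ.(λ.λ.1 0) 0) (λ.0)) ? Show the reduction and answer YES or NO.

Answer: NO — after 2 steps the term is (λ.λ.1 0) (λ.0), not yet normal

Reduction:
  start: (λ.0) ((λ.(λ.λ.1 0) 0) (λ.0))
  [1] (λ.(λ.λ.1 0) 0) (λ.0)
  [2] (λ.λ.1 0) (λ.0)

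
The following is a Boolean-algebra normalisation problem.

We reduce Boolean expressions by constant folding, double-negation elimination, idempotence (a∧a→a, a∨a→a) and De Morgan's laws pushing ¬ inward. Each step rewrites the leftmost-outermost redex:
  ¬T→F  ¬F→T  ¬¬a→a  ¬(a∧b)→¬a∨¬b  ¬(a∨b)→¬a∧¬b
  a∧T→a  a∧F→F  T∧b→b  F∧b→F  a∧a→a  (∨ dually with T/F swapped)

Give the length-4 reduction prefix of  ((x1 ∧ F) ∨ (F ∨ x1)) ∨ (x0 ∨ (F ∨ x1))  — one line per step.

  start: ((x1 ∧ F) ∨ (F ∨ x1)) ∨ (x0 ∨ (F ∨ x1))
  step 1: (F ∨ (F ∨ x1)) ∨ (x0 ∨ (F ∨ x1))
  step 2: (F ∨ x1) ∨ (x0 ∨ (F ∨ x1))
  step 3: x1 ∨ (x0 ∨ (F ∨ x1))
  step 4: x1 ∨ (x0 ∨ x1)

Answer: after 4 steps: x1 ∨ (x0 ∨ x1)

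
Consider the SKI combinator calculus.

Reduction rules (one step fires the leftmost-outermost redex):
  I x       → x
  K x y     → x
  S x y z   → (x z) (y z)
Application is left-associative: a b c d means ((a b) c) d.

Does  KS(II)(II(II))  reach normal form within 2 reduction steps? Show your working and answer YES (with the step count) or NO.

  start: KS(II)(II(II))
  [1] S(II(II))
  [2] S(I(II))

Answer: NO — after 2 steps the term is S(I(II)), not yet normal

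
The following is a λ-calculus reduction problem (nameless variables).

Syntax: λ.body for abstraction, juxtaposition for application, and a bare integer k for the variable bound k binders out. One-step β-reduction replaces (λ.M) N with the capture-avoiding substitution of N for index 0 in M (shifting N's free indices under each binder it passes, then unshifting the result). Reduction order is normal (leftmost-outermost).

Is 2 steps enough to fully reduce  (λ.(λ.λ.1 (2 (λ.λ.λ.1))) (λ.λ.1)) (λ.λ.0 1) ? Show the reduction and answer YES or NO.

Answer: NO — after 2 steps the term is λ.(λ.λ.1) ((λ.λ.0 1) (λ.λ.λ.1)), not yet normal

Derivation:
  start: (λ.(λ.λ.1 (2 (λ.λ.λ.1))) (λ.λ.1)) (λ.λ.0 1)
  →1  (λ.λ.1 ((λ.λ.0 1) (λ.λ.λ.1))) (λ.λ.1)
  →2  λ.(λ.λ.1) ((λ.λ.0 1) (λ.λ.λ.1))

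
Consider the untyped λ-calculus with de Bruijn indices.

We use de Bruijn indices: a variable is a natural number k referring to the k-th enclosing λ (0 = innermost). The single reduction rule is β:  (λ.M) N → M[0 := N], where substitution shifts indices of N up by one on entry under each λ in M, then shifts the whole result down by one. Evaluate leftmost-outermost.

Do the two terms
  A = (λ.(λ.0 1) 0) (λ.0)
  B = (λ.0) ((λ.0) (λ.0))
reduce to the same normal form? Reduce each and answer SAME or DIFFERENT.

Answer: SAME — A ⇓ λ.0, B ⇓ λ.0

Derivation:
Term A:
  start: (λ.(λ.0 1) 0) (λ.0)
  [1] (λ.0 (λ.0)) (λ.0)
  [2] (λ.0) (λ.0)
  [3] λ.0

Term B:
  start: (λ.0) ((λ.0) (λ.0))
  [1] (λ.0) (λ.0)
  [2] λ.0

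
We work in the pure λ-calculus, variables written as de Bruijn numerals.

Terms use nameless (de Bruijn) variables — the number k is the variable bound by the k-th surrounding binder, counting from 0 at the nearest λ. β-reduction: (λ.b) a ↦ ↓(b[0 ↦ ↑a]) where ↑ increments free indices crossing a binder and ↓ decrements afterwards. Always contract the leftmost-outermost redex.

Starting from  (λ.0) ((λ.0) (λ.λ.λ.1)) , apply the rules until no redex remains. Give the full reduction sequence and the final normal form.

Answer: normal form = λ.λ.λ.1  (in 2 steps)

Derivation:
  start: (λ.0) ((λ.0) (λ.λ.λ.1))
  [1] (λ.0) (λ.λ.λ.1)
  [2] λ.λ.λ.1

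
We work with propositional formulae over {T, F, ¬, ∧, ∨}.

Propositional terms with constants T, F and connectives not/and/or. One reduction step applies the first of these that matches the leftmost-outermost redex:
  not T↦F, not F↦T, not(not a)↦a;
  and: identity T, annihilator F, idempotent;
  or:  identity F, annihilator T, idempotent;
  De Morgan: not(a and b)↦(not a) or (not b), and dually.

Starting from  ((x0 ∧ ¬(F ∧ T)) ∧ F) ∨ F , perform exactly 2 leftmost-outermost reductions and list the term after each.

  start: ((x0 ∧ ¬(F ∧ T)) ∧ F) ∨ F
  →1  (x0 ∧ ¬(F ∧ T)) ∧ F
  →2  F

Answer: after 2 steps: F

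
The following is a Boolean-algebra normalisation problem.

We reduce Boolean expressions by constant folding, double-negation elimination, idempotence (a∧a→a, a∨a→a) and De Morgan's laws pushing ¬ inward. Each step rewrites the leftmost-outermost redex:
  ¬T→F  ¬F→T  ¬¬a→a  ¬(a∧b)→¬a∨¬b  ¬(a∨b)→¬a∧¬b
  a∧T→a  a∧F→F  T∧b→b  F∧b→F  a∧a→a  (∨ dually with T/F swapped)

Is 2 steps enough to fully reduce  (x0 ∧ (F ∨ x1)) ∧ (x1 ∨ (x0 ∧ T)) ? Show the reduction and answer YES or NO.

Answer: YES — reaches normal form (x0 ∧ x1) ∧ (x1 ∨ x0) in 2 ≤ 2 steps

Working:
  start: (x0 ∧ (F ∨ x1)) ∧ (x1 ∨ (x0 ∧ T))
  [1] (x0 ∧ x1) ∧ (x1 ∨ (x0 ∧ T))
  [2] (x0 ∧ x1) ∧ (x1 ∨ x0)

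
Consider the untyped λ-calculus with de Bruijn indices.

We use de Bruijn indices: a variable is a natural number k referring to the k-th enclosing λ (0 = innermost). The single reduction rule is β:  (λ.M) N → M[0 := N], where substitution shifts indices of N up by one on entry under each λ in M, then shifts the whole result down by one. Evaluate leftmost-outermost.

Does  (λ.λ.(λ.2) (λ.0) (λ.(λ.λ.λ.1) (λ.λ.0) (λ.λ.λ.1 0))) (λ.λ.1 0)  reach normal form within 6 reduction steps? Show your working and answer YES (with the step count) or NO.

Answer: YES — reaches normal form λ.λ.λ.λ.λ.λ.1 0 in 6 ≤ 6 steps

Derivation:
  start: (λ.λ.(λ.2) (λ.0) (λ.(λ.λ.λ.1) (λ.λ.0) (λ.λ.λ.1 0))) (λ.λ.1 0)
  step 1: λ.(λ.λ.λ.1 0) (λ.0) (λ.(λ.λ.λ.1) (λ.λ.0) (λ.λ.λ.1 0))
  step 2: λ.(λ.λ.1 0) (λ.(λ.λ.λ.1) (λ.λ.0) (λ.λ.λ.1 0))
  step 3: λ.λ.(λ.(λ.λ.λ.1) (λ.λ.0) (λ.λ.λ.1 0)) 0
  step 4: λ.λ.(λ.λ.λ.1) (λ.λ.0) (λ.λ.λ.1 0)
  step 5: λ.λ.(λ.λ.1) (λ.λ.λ.1 0)
  step 6: λ.λ.λ.λ.λ.λ.1 0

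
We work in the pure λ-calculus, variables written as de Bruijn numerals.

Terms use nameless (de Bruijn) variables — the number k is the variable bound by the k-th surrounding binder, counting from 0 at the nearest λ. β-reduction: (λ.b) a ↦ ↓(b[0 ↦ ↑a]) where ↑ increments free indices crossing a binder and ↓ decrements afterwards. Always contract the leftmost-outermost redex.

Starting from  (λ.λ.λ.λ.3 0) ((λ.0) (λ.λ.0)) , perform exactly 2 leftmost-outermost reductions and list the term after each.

Answer: after 2 steps: λ.λ.λ.(λ.λ.0) 0

Derivation:
  start: (λ.λ.λ.λ.3 0) ((λ.0) (λ.λ.0))
  →1  λ.λ.λ.(λ.0) (λ.λ.0) 0
  →2  λ.λ.λ.(λ.λ.0) 0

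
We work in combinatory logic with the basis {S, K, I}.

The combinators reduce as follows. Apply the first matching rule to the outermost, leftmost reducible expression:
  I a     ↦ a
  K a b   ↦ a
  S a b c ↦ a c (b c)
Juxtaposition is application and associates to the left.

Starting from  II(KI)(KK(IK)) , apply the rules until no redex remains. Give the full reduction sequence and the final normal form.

Answer: normal form = I  (in 3 steps)

Reduction:
  start: II(KI)(KK(IK))
  step 1: I(KI)(KK(IK))
  step 2: KI(KK(IK))
  step 3: I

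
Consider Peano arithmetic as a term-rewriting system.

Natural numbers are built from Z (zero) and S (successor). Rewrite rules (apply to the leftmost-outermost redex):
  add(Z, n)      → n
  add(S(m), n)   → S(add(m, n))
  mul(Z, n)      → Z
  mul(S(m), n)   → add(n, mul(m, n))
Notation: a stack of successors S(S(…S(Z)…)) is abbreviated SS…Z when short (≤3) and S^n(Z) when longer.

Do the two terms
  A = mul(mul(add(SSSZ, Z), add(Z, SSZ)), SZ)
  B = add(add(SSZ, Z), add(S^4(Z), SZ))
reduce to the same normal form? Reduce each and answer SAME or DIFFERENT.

Term A:
  start: mul(mul(add(SSSZ, Z), add(Z, SSZ)), SZ)
  step 1: mul(mul(S(add(SSZ, Z)), add(Z, SSZ)), SZ)
  step 2: mul(add(add(Z, SSZ), mul(add(SSZ, Z), add(Z, SSZ))), SZ)
  step 3: mul(add(SSZ, mul(add(SSZ, Z), add(Z, SSZ))), SZ)
  step 4: mul(S(add(SZ, mul(add(SSZ, Z), add(Z, SSZ)))), SZ)
  step 5: add(SZ, mul(add(SZ, mul(add(SSZ, Z), add(Z, SSZ))), SZ))
  step 6: S(add(Z, mul(add(SZ, mul(add(SSZ, Z), add(Z, SSZ))), SZ)))
  step 7: S(mul(add(SZ, mul(add(SSZ, Z), add(Z, SSZ))), SZ))
  step 8: S(mul(S(add(Z, mul(add(SSZ, Z), add(Z, SSZ)))), SZ))
  step 9: S(add(SZ, mul(add(Z, mul(add(SSZ, Z), add(Z, SSZ))), SZ)))
  step 10: S(S(add(Z, mul(add(Z, mul(add(SSZ, Z), add(Z, SSZ))), SZ))))
  step 11: S(S(mul(add(Z, mul(add(SSZ, Z), add(Z, SSZ))), SZ)))
  step 12: S(S(mul(mul(add(SSZ, Z), add(Z, SSZ)), SZ)))
  step 13: S(S(mul(mul(S(add(SZ, Z)), add(Z, SSZ)), SZ)))
  step 14: S(S(mul(add(add(Z, SSZ), mul(add(SZ, Z), add(Z, SSZ))), SZ)))
  step 15: S(S(mul(add(SSZ, mul(add(SZ, Z), add(Z, SSZ))), SZ)))
  step 16: S(S(mul(S(add(SZ, mul(add(SZ, Z), add(Z, SSZ)))), SZ)))
  step 17: S(S(add(SZ, mul(add(SZ, mul(add(SZ, Z), add(Z, SSZ))), SZ))))
  step 18: S(S(S(add(Z, mul(add(SZ, mul(add(SZ, Z), add(Z, SSZ))), SZ)))))
  step 19: S(S(S(mul(add(SZ, mul(add(SZ, Z), add(Z, SSZ))), SZ))))
  step 20: S(S(S(mul(S(add(Z, mul(add(SZ, Z), add(Z, SSZ)))), SZ))))
  step 21: S(S(S(add(SZ, mul(add(Z, mul(add(SZ, Z), add(Z, SSZ))), SZ)))))
  step 22: S(S(S(S(add(Z, mul(add(Z, mul(add(SZ, Z), add(Z, SSZ))), SZ))))))
  step 23: S(S(S(S(mul(add(Z, mul(add(SZ, Z), add(Z, SSZ))), SZ)))))
  step 24: S(S(S(S(mul(mul(add(SZ, Z), add(Z, SSZ)), SZ)))))
  step 25: S(S(S(S(mul(mul(S(add(Z, Z)), add(Z, SSZ)), SZ)))))
  step 26: S(S(S(S(mul(add(add(Z, SSZ), mul(add(Z, Z), add(Z, SSZ))), SZ)))))
  step 27: S(S(S(S(mul(add(SSZ, mul(add(Z, Z), add(Z, SSZ))), SZ)))))
  step 28: S(S(S(S(mul(S(add(SZ, mul(add(Z, Z), add(Z, SSZ)))), SZ)))))
  step 29: S(S(S(S(add(SZ, mul(add(SZ, mul(add(Z, Z), add(Z, SSZ))), SZ))))))
  step 30: S(S(S(S(S(add(Z, mul(add(SZ, mul(add(Z, Z), add(Z, SSZ))), SZ)))))))
  step 31: S(S(S(S(S(mul(add(SZ, mul(add(Z, Z), add(Z, SSZ))), SZ))))))
  step 32: S(S(S(S(S(mul(S(add(Z, mul(add(Z, Z), add(Z, SSZ)))), SZ))))))
  step 33: S(S(S(S(S(add(SZ, mul(add(Z, mul(add(Z, Z), add(Z, SSZ))), SZ)))))))
  step 34: S(S(S(S(S(S(add(Z, mul(add(Z, mul(add(Z, Z), add(Z, SSZ))), SZ))))))))
  step 35: S(S(S(S(S(S(mul(add(Z, mul(add(Z, Z), add(Z, SSZ))), SZ)))))))
  step 36: S(S(S(S(S(S(mul(mul(add(Z, Z), add(Z, SSZ)), SZ)))))))
  step 37: S(S(S(S(S(S(mul(mul(Z, add(Z, SSZ)), SZ)))))))
  step 38: S(S(S(S(S(S(mul(Z, SZ)))))))
  step 39: S^6(Z)

Term B:
  start: add(add(SSZ, Z), add(S^4(Z), SZ))
  step 1: add(S(add(SZ, Z)), add(S^4(Z), SZ))
  step 2: S(add(add(SZ, Z), add(S^4(Z), SZ)))
  step 3: S(add(S(add(Z, Z)), add(S^4(Z), SZ)))
  step 4: S(S(add(add(Z, Z), add(S^4(Z), SZ))))
  step 5: S(S(add(Z, add(S^4(Z), SZ))))
  step 6: S(S(add(S^4(Z), SZ)))
  step 7: S(S(S(add(SSSZ, SZ))))
  step 8: S(S(S(S(add(SSZ, SZ)))))
  step 9: S(S(S(S(S(add(SZ, SZ))))))
  step 10: S(S(S(S(S(S(add(Z, SZ)))))))
  step 11: S^7(Z)

Answer: DIFFERENT — A ⇓ S^6(Z), B ⇓ S^7(Z)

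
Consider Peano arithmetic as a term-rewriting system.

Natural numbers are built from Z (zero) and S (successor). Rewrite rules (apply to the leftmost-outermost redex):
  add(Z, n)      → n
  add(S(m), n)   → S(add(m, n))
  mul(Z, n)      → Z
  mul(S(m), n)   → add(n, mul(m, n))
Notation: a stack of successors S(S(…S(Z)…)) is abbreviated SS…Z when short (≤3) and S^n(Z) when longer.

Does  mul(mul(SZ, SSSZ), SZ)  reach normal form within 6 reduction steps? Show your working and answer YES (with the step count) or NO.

  start: mul(mul(SZ, SSSZ), SZ)
  [1] mul(add(SSSZ, mul(Z, SSSZ)), SZ)
  [2] mul(S(add(SSZ, mul(Z, SSSZ))), SZ)
  [3] add(SZ, mul(add(SSZ, mul(Z, SSSZ)), SZ))
  [4] S(add(Z, mul(add(SSZ, mul(Z, SSSZ)), SZ)))
  [5] S(mul(add(SSZ, mul(Z, SSSZ)), SZ))
  [6] S(mul(S(add(SZ, mul(Z, SSSZ))), SZ))

Answer: NO — after 6 steps the term is S(mul(S(add(SZ, mul(Z, SSSZ))), SZ)), not yet normal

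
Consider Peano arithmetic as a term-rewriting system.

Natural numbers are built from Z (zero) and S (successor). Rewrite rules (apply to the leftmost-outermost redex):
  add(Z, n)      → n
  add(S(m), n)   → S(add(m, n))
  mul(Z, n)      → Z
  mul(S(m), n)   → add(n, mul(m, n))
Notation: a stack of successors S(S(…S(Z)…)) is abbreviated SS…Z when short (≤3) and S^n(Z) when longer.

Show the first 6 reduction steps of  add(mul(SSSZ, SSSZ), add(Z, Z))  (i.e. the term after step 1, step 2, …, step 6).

  start: add(mul(SSSZ, SSSZ), add(Z, Z))
  →1  add(add(SSSZ, mul(SSZ, SSSZ)), add(Z, Z))
  →2  add(S(add(SSZ, mul(SSZ, SSSZ))), add(Z, Z))
  →3  S(add(add(SSZ, mul(SSZ, SSSZ)), add(Z, Z)))
  →4  S(add(S(add(SZ, mul(SSZ, SSSZ))), add(Z, Z)))
  →5  S(S(add(add(SZ, mul(SSZ, SSSZ)), add(Z, Z))))
  →6  S(S(add(S(add(Z, mul(SSZ, SSSZ))), add(Z, Z))))

Answer: after 6 steps: S(S(add(S(add(Z, mul(SSZ, SSSZ))), add(Z, Z))))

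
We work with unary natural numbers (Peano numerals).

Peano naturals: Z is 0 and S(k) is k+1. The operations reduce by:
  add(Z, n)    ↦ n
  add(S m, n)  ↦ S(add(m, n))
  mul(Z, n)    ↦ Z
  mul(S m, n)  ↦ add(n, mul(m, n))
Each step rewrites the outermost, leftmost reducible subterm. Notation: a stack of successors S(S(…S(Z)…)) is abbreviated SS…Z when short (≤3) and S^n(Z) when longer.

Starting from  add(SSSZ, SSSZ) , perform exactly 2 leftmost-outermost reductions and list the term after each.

  start: add(SSSZ, SSSZ)
  [1] S(add(SSZ, SSSZ))
  [2] S(S(add(SZ, SSSZ)))

Answer: after 2 steps: S(S(add(SZ, SSSZ)))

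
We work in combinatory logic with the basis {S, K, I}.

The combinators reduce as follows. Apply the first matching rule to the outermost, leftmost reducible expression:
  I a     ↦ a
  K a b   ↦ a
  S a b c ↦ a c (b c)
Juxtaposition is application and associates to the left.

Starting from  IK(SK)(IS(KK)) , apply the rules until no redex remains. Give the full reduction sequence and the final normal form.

  start: IK(SK)(IS(KK))
  →1  K(SK)(IS(KK))
  →2  SK

Answer: normal form = SK  (in 2 steps)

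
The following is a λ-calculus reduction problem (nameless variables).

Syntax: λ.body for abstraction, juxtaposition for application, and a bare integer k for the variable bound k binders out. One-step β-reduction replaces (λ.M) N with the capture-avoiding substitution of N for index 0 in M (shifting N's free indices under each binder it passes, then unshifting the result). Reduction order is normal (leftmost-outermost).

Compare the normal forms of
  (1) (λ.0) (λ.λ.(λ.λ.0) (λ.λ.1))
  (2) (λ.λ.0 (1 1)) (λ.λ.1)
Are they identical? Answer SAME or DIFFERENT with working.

Answer: DIFFERENT — A ⇓ λ.λ.λ.0, B ⇓ λ.0 (λ.λ.λ.1)

Working:
Term A:
  start: (λ.0) (λ.λ.(λ.λ.0) (λ.λ.1))
  [1] λ.λ.(λ.λ.0) (λ.λ.1)
  [2] λ.λ.λ.0

Term B:
  start: (λ.λ.0 (1 1)) (λ.λ.1)
  [1] λ.0 ((λ.λ.1) (λ.λ.1))
  [2] λ.0 (λ.λ.λ.1)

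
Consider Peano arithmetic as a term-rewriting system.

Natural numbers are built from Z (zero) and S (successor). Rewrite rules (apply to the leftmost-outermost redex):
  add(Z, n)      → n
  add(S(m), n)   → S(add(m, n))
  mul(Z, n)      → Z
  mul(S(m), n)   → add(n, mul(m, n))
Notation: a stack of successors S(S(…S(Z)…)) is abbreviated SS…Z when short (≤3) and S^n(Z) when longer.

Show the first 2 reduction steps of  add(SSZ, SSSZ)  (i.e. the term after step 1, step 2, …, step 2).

Answer: after 2 steps: S(S(add(Z, SSSZ)))

Reduction:
  start: add(SSZ, SSSZ)
  [1] S(add(SZ, SSSZ))
  [2] S(S(add(Z, SSSZ)))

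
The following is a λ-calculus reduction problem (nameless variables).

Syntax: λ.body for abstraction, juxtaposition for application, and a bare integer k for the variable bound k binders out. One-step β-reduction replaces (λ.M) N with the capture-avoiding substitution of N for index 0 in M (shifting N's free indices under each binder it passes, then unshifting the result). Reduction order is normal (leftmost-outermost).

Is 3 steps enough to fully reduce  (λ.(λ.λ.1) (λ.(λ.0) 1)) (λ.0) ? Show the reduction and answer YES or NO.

  start: (λ.(λ.λ.1) (λ.(λ.0) 1)) (λ.0)
  →1  (λ.λ.1) (λ.(λ.0) (λ.0))
  →2  λ.λ.(λ.0) (λ.0)
  →3  λ.λ.λ.0

Answer: YES — reaches normal form λ.λ.λ.0 in 3 ≤ 3 steps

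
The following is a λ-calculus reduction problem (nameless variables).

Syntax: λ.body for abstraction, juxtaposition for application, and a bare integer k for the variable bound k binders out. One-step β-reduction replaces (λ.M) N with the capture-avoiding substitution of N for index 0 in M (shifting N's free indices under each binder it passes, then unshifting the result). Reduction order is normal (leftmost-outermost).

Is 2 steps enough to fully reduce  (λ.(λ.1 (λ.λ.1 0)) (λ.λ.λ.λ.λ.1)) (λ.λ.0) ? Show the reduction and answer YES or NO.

Answer: NO — after 2 steps the term is (λ.λ.0) (λ.λ.1 0), not yet normal

Reduction:
  start: (λ.(λ.1 (λ.λ.1 0)) (λ.λ.λ.λ.λ.1)) (λ.λ.0)
  step 1: (λ.(λ.λ.0) (λ.λ.1 0)) (λ.λ.λ.λ.λ.1)
  step 2: (λ.λ.0) (λ.λ.1 0)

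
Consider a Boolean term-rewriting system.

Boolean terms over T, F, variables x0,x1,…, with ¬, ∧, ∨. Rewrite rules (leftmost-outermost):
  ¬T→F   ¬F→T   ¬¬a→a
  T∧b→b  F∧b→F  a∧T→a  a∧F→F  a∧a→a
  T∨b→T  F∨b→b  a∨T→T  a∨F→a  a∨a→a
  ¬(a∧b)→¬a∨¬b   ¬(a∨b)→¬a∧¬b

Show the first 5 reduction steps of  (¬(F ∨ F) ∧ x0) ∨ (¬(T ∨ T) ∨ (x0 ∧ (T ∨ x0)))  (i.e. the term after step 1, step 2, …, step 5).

  start: (¬(F ∨ F) ∧ x0) ∨ (¬(T ∨ T) ∨ (x0 ∧ (T ∨ x0)))
  [1] ((¬F ∧ ¬F) ∧ x0) ∨ (¬(T ∨ T) ∨ (x0 ∧ (T ∨ x0)))
  [2] (¬F ∧ x0) ∨ (¬(T ∨ T) ∨ (x0 ∧ (T ∨ x0)))
  [3] (T ∧ x0) ∨ (¬(T ∨ T) ∨ (x0 ∧ (T ∨ x0)))
  [4] x0 ∨ (¬(T ∨ T) ∨ (x0 ∧ (T ∨ x0)))
  [5] x0 ∨ ((¬T ∧ ¬T) ∨ (x0 ∧ (T ∨ x0)))

Answer: after 5 steps: x0 ∨ ((¬T ∧ ¬T) ∨ (x0 ∧ (T ∨ x0)))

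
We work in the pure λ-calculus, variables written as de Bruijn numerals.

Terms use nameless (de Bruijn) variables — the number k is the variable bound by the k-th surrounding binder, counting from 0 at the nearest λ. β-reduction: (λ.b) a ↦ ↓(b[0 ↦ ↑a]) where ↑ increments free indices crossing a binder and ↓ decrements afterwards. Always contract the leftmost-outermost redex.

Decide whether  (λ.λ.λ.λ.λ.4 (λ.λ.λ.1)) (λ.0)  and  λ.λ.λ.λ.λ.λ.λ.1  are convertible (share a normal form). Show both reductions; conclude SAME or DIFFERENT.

Answer: SAME — A ⇓ λ.λ.λ.λ.λ.λ.λ.1, B ⇓ λ.λ.λ.λ.λ.λ.λ.1

Derivation:
Term A:
  start: (λ.λ.λ.λ.λ.4 (λ.λ.λ.1)) (λ.0)
  →1  λ.λ.λ.λ.(λ.0) (λ.λ.λ.1)
  →2  λ.λ.λ.λ.λ.λ.λ.1

Term B:
  start: λ.λ.λ.λ.λ.λ.λ.1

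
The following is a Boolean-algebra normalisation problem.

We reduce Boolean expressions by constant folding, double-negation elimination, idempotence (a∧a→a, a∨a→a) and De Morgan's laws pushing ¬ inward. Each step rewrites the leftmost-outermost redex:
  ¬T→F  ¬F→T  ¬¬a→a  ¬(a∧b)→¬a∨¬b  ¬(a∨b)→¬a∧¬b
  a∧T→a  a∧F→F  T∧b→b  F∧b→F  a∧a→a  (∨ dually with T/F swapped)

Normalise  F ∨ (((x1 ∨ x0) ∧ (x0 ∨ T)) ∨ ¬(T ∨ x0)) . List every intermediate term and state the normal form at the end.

  start: F ∨ (((x1 ∨ x0) ∧ (x0 ∨ T)) ∨ ¬(T ∨ x0))
  →1  ((x1 ∨ x0) ∧ (x0 ∨ T)) ∨ ¬(T ∨ x0)
  →2  ((x1 ∨ x0) ∧ T) ∨ ¬(T ∨ x0)
  →3  (x1 ∨ x0) ∨ ¬(T ∨ x0)
  →4  (x1 ∨ x0) ∨ (¬T ∧ ¬x0)
  →5  (x1 ∨ x0) ∨ (F ∧ ¬x0)
  →6  (x1 ∨ x0) ∨ F
  →7  x1 ∨ x0

Answer: normal form = x1 ∨ x0  (in 7 steps)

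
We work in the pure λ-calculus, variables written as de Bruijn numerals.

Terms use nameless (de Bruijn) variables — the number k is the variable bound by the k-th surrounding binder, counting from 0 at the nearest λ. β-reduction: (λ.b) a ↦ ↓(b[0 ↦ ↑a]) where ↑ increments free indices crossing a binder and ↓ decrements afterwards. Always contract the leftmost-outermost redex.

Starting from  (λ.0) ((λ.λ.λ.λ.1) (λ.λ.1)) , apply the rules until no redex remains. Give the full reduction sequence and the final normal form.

  start: (λ.0) ((λ.λ.λ.λ.1) (λ.λ.1))
  [1] (λ.λ.λ.λ.1) (λ.λ.1)
  [2] λ.λ.λ.1

Answer: normal form = λ.λ.λ.1  (in 2 steps)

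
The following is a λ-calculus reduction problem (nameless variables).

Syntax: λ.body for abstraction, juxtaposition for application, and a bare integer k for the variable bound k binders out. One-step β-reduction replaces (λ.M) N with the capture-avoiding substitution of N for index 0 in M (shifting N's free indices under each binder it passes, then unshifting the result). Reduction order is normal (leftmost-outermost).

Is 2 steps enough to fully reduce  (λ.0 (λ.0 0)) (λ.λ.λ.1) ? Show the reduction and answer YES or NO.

  start: (λ.0 (λ.0 0)) (λ.λ.λ.1)
  [1] (λ.λ.λ.1) (λ.0 0)
  [2] λ.λ.1

Answer: YES — reaches normal form λ.λ.1 in 2 ≤ 2 steps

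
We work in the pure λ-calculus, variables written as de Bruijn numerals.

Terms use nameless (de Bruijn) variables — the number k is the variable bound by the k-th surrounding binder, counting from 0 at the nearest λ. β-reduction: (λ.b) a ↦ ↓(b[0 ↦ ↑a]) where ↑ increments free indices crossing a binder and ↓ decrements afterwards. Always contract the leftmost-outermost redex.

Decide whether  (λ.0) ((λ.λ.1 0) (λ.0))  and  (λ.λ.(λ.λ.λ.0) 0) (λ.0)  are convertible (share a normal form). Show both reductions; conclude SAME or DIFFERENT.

Term A:
  start: (λ.0) ((λ.λ.1 0) (λ.0))
  →1  (λ.λ.1 0) (λ.0)
  →2  λ.(λ.0) 0
  →3  λ.0

Term B:
  start: (λ.λ.(λ.λ.λ.0) 0) (λ.0)
  →1  λ.(λ.λ.λ.0) 0
  →2  λ.λ.λ.0

Answer: DIFFERENT — A ⇓ λ.0, B ⇓ λ.λ.λ.0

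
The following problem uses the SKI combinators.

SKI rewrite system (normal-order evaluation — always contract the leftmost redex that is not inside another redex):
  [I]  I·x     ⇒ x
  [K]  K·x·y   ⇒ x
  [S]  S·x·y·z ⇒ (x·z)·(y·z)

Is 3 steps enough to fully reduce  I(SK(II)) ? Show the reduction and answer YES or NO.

Answer: YES — reaches normal form SKI in 2 ≤ 3 steps

Working:
  start: I(SK(II))
  →1  SK(II)
  →2  SKI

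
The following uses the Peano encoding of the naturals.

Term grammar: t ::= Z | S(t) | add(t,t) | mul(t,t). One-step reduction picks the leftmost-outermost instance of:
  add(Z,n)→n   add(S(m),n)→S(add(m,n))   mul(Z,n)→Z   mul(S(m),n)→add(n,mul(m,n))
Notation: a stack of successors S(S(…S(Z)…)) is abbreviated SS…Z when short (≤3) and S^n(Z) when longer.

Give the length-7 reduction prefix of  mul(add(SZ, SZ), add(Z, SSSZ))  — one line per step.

Answer: after 7 steps: S(S(S(mul(add(Z, SZ), add(Z, SSSZ)))))

Derivation:
  start: mul(add(SZ, SZ), add(Z, SSSZ))
  →1  mul(S(add(Z, SZ)), add(Z, SSSZ))
  →2  add(add(Z, SSSZ), mul(add(Z, SZ), add(Z, SSSZ)))
  →3  add(SSSZ, mul(add(Z, SZ), add(Z, SSSZ)))
  →4  S(add(SSZ, mul(add(Z, SZ), add(Z, SSSZ))))
  →5  S(S(add(SZ, mul(add(Z, SZ), add(Z, SSSZ)))))
  →6  S(S(S(add(Z, mul(add(Z, SZ), add(Z, SSSZ))))))
  →7  S(S(S(mul(add(Z, SZ), add(Z, SSSZ)))))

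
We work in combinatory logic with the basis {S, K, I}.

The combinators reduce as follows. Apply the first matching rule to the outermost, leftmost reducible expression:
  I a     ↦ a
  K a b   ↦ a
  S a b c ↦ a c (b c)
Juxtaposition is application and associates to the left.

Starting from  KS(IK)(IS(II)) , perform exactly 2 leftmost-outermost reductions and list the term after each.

Answer: after 2 steps: S(S(II))

Reduction:
  start: KS(IK)(IS(II))
  →1  S(IS(II))
  →2  S(S(II))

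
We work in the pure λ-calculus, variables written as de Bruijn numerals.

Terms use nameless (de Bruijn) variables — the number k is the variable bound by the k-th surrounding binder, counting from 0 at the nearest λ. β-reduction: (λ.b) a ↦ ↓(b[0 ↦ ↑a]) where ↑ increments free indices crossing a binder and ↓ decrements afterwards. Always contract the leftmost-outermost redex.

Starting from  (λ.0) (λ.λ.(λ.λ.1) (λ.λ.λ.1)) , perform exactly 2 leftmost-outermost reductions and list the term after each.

  start: (λ.0) (λ.λ.(λ.λ.1) (λ.λ.λ.1))
  →1  λ.λ.(λ.λ.1) (λ.λ.λ.1)
  →2  λ.λ.λ.λ.λ.λ.1

Answer: after 2 steps: λ.λ.λ.λ.λ.λ.1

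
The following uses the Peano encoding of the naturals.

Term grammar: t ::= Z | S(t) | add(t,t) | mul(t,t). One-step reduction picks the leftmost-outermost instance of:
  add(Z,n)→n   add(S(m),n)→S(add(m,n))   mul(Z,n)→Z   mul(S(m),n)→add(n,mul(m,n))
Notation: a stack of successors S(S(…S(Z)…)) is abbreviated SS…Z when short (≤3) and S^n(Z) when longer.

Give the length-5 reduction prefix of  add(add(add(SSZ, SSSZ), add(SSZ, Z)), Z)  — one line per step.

Answer: after 5 steps: S(add(S(add(add(Z, SSSZ), add(SSZ, Z))), Z))

Reduction:
  start: add(add(add(SSZ, SSSZ), add(SSZ, Z)), Z)
  →1  add(add(S(add(SZ, SSSZ)), add(SSZ, Z)), Z)
  →2  add(S(add(add(SZ, SSSZ), add(SSZ, Z))), Z)
  →3  S(add(add(add(SZ, SSSZ), add(SSZ, Z)), Z))
  →4  S(add(add(S(add(Z, SSSZ)), add(SSZ, Z)), Z))
  →5  S(add(S(add(add(Z, SSSZ), add(SSZ, Z))), Z))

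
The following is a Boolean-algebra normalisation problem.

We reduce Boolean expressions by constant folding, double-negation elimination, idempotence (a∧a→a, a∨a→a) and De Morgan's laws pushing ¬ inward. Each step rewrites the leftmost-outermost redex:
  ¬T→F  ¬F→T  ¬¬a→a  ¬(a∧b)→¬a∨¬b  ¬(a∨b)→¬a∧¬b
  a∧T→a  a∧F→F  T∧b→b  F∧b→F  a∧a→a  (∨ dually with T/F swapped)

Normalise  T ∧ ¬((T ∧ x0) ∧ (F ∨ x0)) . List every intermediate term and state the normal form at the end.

Answer: normal form = ¬x0  (in 9 steps)

Working:
  start: T ∧ ¬((T ∧ x0) ∧ (F ∨ x0))
  step 1: ¬((T ∧ x0) ∧ (F ∨ x0))
  step 2: ¬(T ∧ x0) ∨ ¬(F ∨ x0)
  step 3: (¬T ∨ ¬x0) ∨ ¬(F ∨ x0)
  step 4: (F ∨ ¬x0) ∨ ¬(F ∨ x0)
  step 5: ¬x0 ∨ ¬(F ∨ x0)
  step 6: ¬x0 ∨ (¬F ∧ ¬x0)
  step 7: ¬x0 ∨ (T ∧ ¬x0)
  step 8: ¬x0 ∨ ¬x0
  step 9: ¬x0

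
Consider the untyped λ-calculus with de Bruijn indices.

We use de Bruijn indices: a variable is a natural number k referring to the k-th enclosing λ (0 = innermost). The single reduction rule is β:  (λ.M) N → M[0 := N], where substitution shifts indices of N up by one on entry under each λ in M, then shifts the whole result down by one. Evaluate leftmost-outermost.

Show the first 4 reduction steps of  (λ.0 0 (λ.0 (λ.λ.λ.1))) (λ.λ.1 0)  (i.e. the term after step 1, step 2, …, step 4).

Answer: after 4 steps: λ.(λ.0 (λ.λ.λ.1)) 0

Derivation:
  start: (λ.0 0 (λ.0 (λ.λ.λ.1))) (λ.λ.1 0)
  [1] (λ.λ.1 0) (λ.λ.1 0) (λ.0 (λ.λ.λ.1))
  [2] (λ.(λ.λ.1 0) 0) (λ.0 (λ.λ.λ.1))
  [3] (λ.λ.1 0) (λ.0 (λ.λ.λ.1))
  [4] λ.(λ.0 (λ.λ.λ.1)) 0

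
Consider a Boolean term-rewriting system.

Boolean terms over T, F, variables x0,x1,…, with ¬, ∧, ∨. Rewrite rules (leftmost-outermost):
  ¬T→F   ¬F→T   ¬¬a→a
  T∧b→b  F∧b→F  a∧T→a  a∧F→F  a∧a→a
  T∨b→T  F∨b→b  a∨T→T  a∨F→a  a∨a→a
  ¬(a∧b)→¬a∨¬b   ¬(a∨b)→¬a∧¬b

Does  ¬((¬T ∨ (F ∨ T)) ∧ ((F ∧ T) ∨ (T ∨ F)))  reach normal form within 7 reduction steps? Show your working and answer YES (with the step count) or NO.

  start: ¬((¬T ∨ (F ∨ T)) ∧ ((F ∧ T) ∨ (T ∨ F)))
  →1  ¬(¬T ∨ (F ∨ T)) ∨ ¬((F ∧ T) ∨ (T ∨ F))
  →2  (¬¬T ∧ ¬(F ∨ T)) ∨ ¬((F ∧ T) ∨ (T ∨ F))
  →3  (T ∧ ¬(F ∨ T)) ∨ ¬((F ∧ T) ∨ (T ∨ F))
  →4  ¬(F ∨ T) ∨ ¬((F ∧ T) ∨ (T ∨ F))
  →5  (¬F ∧ ¬T) ∨ ¬((F ∧ T) ∨ (T ∨ F))
  →6  (T ∧ ¬T) ∨ ¬((F ∧ T) ∨ (T ∨ F))
  →7  ¬T ∨ ¬((F ∧ T) ∨ (T ∨ F))

Answer: NO — after 7 steps the term is ¬T ∨ ¬((F ∧ T) ∨ (T ∨ F)), not yet normal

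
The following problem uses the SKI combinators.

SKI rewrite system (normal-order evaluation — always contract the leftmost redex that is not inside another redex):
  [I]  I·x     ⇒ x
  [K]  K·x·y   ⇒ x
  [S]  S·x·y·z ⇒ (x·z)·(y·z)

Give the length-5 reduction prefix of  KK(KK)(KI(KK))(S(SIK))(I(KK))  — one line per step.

Answer: after 5 steps: KK

Derivation:
  start: KK(KK)(KI(KK))(S(SIK))(I(KK))
  step 1: K(KI(KK))(S(SIK))(I(KK))
  step 2: KI(KK)(I(KK))
  step 3: I(I(KK))
  step 4: I(KK)
  step 5: KK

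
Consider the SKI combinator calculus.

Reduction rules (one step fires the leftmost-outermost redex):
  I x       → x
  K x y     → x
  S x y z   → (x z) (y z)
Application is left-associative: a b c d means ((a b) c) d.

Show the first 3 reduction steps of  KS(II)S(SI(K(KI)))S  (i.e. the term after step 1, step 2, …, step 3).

  start: KS(II)S(SI(K(KI)))S
  [1] SS(SI(K(KI)))S
  [2] SS(SI(K(KI))S)
  [3] SS(IS(K(KI)S))

Answer: after 3 steps: SS(IS(K(KI)S))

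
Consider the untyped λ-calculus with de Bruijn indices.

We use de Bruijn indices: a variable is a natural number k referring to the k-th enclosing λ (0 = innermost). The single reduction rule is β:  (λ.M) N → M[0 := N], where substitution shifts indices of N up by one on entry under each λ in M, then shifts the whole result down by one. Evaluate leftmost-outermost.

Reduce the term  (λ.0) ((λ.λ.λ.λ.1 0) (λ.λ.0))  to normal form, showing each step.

Answer: normal form = λ.λ.λ.1 0  (in 2 steps)

Reduction:
  start: (λ.0) ((λ.λ.λ.λ.1 0) (λ.λ.0))
  step 1: (λ.λ.λ.λ.1 0) (λ.λ.0)
  step 2: λ.λ.λ.1 0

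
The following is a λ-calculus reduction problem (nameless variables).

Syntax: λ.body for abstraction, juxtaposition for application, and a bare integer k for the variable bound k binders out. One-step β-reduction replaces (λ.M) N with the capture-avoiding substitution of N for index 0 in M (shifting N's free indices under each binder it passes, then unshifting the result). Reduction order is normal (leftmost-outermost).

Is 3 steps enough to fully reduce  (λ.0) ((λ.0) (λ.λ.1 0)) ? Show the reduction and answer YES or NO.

  start: (λ.0) ((λ.0) (λ.λ.1 0))
  →1  (λ.0) (λ.λ.1 0)
  →2  λ.λ.1 0

Answer: YES — reaches normal form λ.λ.1 0 in 2 ≤ 3 steps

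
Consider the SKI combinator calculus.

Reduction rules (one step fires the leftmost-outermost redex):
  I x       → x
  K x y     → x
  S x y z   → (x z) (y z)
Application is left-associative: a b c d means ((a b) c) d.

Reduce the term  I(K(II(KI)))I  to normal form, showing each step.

  start: I(K(II(KI)))I
  →1  K(II(KI))I
  →2  II(KI)
  →3  I(KI)
  →4  KI

Answer: normal form = KI  (in 4 steps)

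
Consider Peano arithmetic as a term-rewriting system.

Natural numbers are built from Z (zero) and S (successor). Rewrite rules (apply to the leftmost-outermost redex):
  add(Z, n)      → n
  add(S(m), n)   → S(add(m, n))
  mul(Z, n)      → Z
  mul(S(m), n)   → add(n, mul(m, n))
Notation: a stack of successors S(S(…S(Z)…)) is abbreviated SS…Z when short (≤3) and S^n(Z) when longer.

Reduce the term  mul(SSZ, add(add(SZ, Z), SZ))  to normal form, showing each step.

Answer: normal form = S^4(Z)  (in 17 steps)

Working:
  start: mul(SSZ, add(add(SZ, Z), SZ))
  [1] add(add(add(SZ, Z), SZ), mul(SZ, add(add(SZ, Z), SZ)))
  [2] add(add(S(add(Z, Z)), SZ), mul(SZ, add(add(SZ, Z), SZ)))
  [3] add(S(add(add(Z, Z), SZ)), mul(SZ, add(add(SZ, Z), SZ)))
  [4] S(add(add(add(Z, Z), SZ), mul(SZ, add(add(SZ, Z), SZ))))
  [5] S(add(add(Z, SZ), mul(SZ, add(add(SZ, Z), SZ))))
  [6] S(add(SZ, mul(SZ, add(add(SZ, Z), SZ))))
  [7] S(S(add(Z, mul(SZ, add(add(SZ, Z), SZ)))))
  [8] S(S(mul(SZ, add(add(SZ, Z), SZ))))
  [9] S(S(add(add(add(SZ, Z), SZ), mul(Z, add(add(SZ, Z), SZ)))))
  [10] S(S(add(add(S(add(Z, Z)), SZ), mul(Z, add(add(SZ, Z), SZ)))))
  [11] S(S(add(S(add(add(Z, Z), SZ)), mul(Z, add(add(SZ, Z), SZ)))))
  [12] S(S(S(add(add(add(Z, Z), SZ), mul(Z, add(add(SZ, Z), SZ))))))
  [13] S(S(S(add(add(Z, SZ), mul(Z, add(add(SZ, Z), SZ))))))
  [14] S(S(S(add(SZ, mul(Z, add(add(SZ, Z), SZ))))))
  [15] S(S(S(S(add(Z, mul(Z, add(add(SZ, Z), SZ)))))))
  [16] S(S(S(S(mul(Z, add(add(SZ, Z), SZ))))))
  [17] S^4(Z)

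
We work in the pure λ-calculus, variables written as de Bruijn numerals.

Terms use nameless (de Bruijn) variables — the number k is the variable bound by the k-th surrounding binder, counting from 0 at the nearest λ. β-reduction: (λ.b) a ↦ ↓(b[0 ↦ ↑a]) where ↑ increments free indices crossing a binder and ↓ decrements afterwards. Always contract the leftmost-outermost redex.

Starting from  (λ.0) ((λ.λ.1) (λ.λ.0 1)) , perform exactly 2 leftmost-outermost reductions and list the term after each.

  start: (λ.0) ((λ.λ.1) (λ.λ.0 1))
  →1  (λ.λ.1) (λ.λ.0 1)
  →2  λ.λ.λ.0 1

Answer: after 2 steps: λ.λ.λ.0 1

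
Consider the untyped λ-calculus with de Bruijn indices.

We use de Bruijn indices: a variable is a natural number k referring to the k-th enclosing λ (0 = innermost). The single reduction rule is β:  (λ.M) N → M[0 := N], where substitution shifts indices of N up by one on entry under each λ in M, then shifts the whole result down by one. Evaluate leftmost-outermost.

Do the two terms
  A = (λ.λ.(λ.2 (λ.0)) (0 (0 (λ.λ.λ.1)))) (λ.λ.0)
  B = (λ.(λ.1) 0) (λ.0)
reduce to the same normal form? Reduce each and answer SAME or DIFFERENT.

Answer: DIFFERENT — A ⇓ λ.λ.0, B ⇓ λ.0

Derivation:
Term A:
  start: (λ.λ.(λ.2 (λ.0)) (0 (0 (λ.λ.λ.1)))) (λ.λ.0)
  step 1: λ.(λ.(λ.λ.0) (λ.0)) (0 (0 (λ.λ.λ.1)))
  step 2: λ.(λ.λ.0) (λ.0)
  step 3: λ.λ.0

Term B:
  start: (λ.(λ.1) 0) (λ.0)
  step 1: (λ.λ.0) (λ.0)
  step 2: λ.0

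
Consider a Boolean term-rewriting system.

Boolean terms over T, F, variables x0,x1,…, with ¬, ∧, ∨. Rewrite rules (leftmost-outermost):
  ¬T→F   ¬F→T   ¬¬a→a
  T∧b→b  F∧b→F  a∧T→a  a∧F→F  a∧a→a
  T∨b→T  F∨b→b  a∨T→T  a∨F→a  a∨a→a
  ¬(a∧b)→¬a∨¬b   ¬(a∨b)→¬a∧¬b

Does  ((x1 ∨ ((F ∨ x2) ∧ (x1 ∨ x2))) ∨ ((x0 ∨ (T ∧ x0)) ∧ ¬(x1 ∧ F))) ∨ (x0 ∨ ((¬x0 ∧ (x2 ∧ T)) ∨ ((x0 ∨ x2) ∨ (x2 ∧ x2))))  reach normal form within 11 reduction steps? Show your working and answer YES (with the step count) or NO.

  start: ((x1 ∨ ((F ∨ x2) ∧ (x1 ∨ x2))) ∨ ((x0 ∨ (T ∧ x0)) ∧ ¬(x1 ∧ F))) ∨ (x0 ∨ ((¬x0 ∧ (x2 ∧ T)) ∨ ((x0 ∨ x2) ∨ (x2 ∧ x2))))
  [1] ((x1 ∨ (x2 ∧ (x1 ∨ x2))) ∨ ((x0 ∨ (T ∧ x0)) ∧ ¬(x1 ∧ F))) ∨ (x0 ∨ ((¬x0 ∧ (x2 ∧ T)) ∨ ((x0 ∨ x2) ∨ (x2 ∧ x2))))
  [2] ((x1 ∨ (x2 ∧ (x1 ∨ x2))) ∨ ((x0 ∨ x0) ∧ ¬(x1 ∧ F))) ∨ (x0 ∨ ((¬x0 ∧ (x2 ∧ T)) ∨ ((x0 ∨ x2) ∨ (x2 ∧ x2))))
  [3] ((x1 ∨ (x2 ∧ (x1 ∨ x2))) ∨ (x0 ∧ ¬(x1 ∧ F))) ∨ (x0 ∨ ((¬x0 ∧ (x2 ∧ T)) ∨ ((x0 ∨ x2) ∨ (x2 ∧ x2))))
  [4] ((x1 ∨ (x2 ∧ (x1 ∨ x2))) ∨ (x0 ∧ (¬x1 ∨ ¬F))) ∨ (x0 ∨ ((¬x0 ∧ (x2 ∧ T)) ∨ ((x0 ∨ x2) ∨ (x2 ∧ x2))))
  [5] ((x1 ∨ (x2 ∧ (x1 ∨ x2))) ∨ (x0 ∧ (¬x1 ∨ T))) ∨ (x0 ∨ ((¬x0 ∧ (x2 ∧ T)) ∨ ((x0 ∨ x2) ∨ (x2 ∧ x2))))
  [6] ((x1 ∨ (x2 ∧ (x1 ∨ x2))) ∨ (x0 ∧ T)) ∨ (x0 ∨ ((¬x0 ∧ (x2 ∧ T)) ∨ ((x0 ∨ x2) ∨ (x2 ∧ x2))))
  [7] ((x1 ∨ (x2 ∧ (x1 ∨ x2))) ∨ x0) ∨ (x0 ∨ ((¬x0 ∧ (x2 ∧ T)) ∨ ((x0 ∨ x2) ∨ (x2 ∧ x2))))
  [8] ((x1 ∨ (x2 ∧ (x1 ∨ x2))) ∨ x0) ∨ (x0 ∨ ((¬x0 ∧ x2) ∨ ((x0 ∨ x2) ∨ (x2 ∧ x2))))
  [9] ((x1 ∨ (x2 ∧ (x1 ∨ x2))) ∨ x0) ∨ (x0 ∨ ((¬x0 ∧ x2) ∨ ((x0 ∨ x2) ∨ x2)))

Answer: YES — reaches normal form ((x1 ∨ (x2 ∧ (x1 ∨ x2))) ∨ x0) ∨ (x0 ∨ ((¬x0 ∧ x2) ∨ ((x0 ∨ x2) ∨ x2))) in 9 ≤ 11 steps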